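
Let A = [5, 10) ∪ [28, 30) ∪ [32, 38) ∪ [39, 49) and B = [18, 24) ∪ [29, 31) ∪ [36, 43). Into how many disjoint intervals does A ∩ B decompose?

A ∩ B = [29, 30), [36, 38), [39, 43).
That is 3 disjoint pieces.

3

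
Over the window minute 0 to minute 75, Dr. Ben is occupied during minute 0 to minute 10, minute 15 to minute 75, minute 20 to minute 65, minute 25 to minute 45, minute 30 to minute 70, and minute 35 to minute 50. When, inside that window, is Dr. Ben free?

Covered (merged): minute 0 to minute 10, minute 15 to minute 75.
Gaps within minute 0 to minute 75: minute 10 to minute 15.

minute 10 to minute 15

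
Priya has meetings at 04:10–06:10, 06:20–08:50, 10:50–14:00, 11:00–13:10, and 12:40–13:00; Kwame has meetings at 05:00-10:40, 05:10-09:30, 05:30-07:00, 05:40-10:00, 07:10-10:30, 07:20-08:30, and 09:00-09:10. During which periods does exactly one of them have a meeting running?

04:10–05:00, 06:10–06:20, 08:50–10:40, 10:50–14:00

A, merged: 04:10–06:10, 06:20–08:50, 10:50–14:00.
B, merged: 05:00–10:40.
A but not B: 04:10–05:00, 10:50–14:00.
B but not A: 06:10–06:20, 08:50–10:40.
Combining gives A △ B.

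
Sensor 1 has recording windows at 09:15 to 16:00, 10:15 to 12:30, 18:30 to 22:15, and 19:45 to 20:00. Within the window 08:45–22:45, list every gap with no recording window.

The merged coverage is 09:15-16:00, 18:30-22:15.
Uncovered inside 08:45-22:45: 08:45-09:15, 16:00-18:30, 22:15-22:45.

08:45-09:15, 16:00-18:30, 22:15-22:45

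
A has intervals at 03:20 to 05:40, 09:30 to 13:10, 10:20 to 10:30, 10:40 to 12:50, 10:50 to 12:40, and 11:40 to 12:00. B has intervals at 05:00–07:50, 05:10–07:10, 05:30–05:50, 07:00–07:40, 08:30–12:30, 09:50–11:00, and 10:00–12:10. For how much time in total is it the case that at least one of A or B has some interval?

First set merges to 03:20–05:40, 09:30–13:10.
Second set merges to 05:00–07:50, 08:30–12:30.
A ∪ B = 03:20–07:50, 08:30–13:10.
Total: 4 h 30 min + 4 h 40 min = 9 h 10 min.

9 h 10 min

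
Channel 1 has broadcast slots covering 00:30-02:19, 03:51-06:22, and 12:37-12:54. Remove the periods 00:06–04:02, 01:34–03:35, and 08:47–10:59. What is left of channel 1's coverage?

04:02-06:22, 12:37-12:54

B, merged: 00:06-04:02, 08:47-10:59.
00:30-02:19: entirely removed.
03:51-06:22 \ B = 04:02-06:22.
12:37-12:54: nothing removed.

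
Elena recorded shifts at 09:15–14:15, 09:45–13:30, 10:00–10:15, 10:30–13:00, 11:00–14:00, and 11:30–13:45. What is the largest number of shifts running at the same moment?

5

Sweep endpoints in order; track running count of active intervals.
Peak of 5 reached at 11:30.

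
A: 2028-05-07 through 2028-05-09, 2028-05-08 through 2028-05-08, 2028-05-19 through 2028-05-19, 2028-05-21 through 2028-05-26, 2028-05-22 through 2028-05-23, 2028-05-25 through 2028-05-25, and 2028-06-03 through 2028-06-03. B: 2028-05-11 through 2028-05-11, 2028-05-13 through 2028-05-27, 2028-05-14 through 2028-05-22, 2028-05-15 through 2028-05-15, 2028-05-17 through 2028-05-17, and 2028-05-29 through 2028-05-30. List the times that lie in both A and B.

2028-05-19 through 2028-05-19, 2028-05-21 through 2028-05-26

A, merged: 2028-05-07 through 2028-05-09, 2028-05-19 through 2028-05-19, 2028-05-21 through 2028-05-26, 2028-06-03 through 2028-06-03.
B, merged: 2028-05-11 through 2028-05-11, 2028-05-13 through 2028-05-27, 2028-05-29 through 2028-05-30.
2028-05-07 through 2028-05-09 falls entirely outside B.
2028-05-19 through 2028-05-19 overlaps B on 2028-05-19 through 2028-05-19.
2028-05-21 through 2028-05-26 overlaps B on 2028-05-21 through 2028-05-26.
2028-06-03 through 2028-06-03 falls entirely outside B.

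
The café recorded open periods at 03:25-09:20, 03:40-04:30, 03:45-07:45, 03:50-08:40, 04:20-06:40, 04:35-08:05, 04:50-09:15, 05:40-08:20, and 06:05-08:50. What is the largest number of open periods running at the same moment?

8

Walk the sorted start/end points keeping a running depth.
The depth first hits 8 at 06:05.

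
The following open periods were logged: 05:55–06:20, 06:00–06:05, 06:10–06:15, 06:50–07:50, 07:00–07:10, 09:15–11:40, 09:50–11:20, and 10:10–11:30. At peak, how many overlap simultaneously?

3

At 10:10, 3 of the intervals are simultaneously active.
No point has more.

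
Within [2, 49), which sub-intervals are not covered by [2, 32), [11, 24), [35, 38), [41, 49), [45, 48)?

[32, 35) ∪ [38, 41)

Covered (merged): [2, 32), [35, 38), [41, 49).
Gaps within [2, 49): [32, 35), [38, 41).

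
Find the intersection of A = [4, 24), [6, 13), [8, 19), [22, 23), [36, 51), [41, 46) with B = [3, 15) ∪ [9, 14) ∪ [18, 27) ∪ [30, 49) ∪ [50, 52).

[4, 15) ∪ [18, 24) ∪ [36, 49) ∪ [50, 51)

Merge the first list: [4, 24), [36, 51).
Merge the second list: [3, 15), [18, 27), [30, 49), [50, 52).
[4, 24) meets the second set on [4, 15), [18, 24).
[36, 51) meets the second set on [36, 49), [50, 51).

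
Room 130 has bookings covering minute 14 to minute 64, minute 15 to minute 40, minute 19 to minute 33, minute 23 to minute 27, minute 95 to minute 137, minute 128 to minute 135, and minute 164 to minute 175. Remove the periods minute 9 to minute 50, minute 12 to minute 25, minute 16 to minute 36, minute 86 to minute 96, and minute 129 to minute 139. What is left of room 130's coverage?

minute 50 to minute 64, minute 96 to minute 129, minute 164 to minute 175

A, merged: minute 14 to minute 64, minute 95 to minute 137, minute 164 to minute 175.
B, merged: minute 9 to minute 50, minute 86 to minute 96, minute 129 to minute 139.
minute 14 to minute 64 with B removed leaves minute 50 to minute 64.
minute 95 to minute 137 with B removed leaves minute 96 to minute 129.
minute 164 to minute 175 is untouched.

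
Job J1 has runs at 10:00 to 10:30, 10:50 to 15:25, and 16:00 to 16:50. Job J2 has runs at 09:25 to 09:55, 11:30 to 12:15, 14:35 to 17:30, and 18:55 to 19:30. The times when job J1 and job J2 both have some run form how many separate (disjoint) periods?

A ∩ B = 11:30–12:15, 14:35–15:25, 16:00–16:50.
That is 3 disjoint pieces.

3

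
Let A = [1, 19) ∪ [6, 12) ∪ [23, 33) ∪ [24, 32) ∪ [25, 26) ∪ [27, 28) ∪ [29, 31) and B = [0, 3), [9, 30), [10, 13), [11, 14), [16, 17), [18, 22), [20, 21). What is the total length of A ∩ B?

19

A, merged: [1, 19), [23, 33).
B, merged: [0, 3), [9, 30).
A ∩ B = [1, 3), [9, 19), [23, 30).
Total: 2 + 10 + 7 = 19.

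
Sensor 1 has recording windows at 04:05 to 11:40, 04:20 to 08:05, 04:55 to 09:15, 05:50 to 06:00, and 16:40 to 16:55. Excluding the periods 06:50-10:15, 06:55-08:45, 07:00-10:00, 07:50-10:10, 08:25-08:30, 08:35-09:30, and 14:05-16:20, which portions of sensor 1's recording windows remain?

04:05–06:50, 10:15–11:40, 16:40–16:55

Merge the first list: 04:05–11:40, 16:40–16:55.
Merge the second list: 06:50–10:15, 14:05–16:20.
04:05–11:40 minus B → 04:05–06:50, 10:15–11:40.
16:40–16:55: no B overlap → unchanged.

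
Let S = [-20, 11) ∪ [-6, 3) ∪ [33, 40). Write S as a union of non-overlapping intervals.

[-20, 11) ∪ [33, 40)

[-6, 3) overlaps/touches [-20, 11) → extend to [-20, 11).
[33, 40) is disjoint → start new block.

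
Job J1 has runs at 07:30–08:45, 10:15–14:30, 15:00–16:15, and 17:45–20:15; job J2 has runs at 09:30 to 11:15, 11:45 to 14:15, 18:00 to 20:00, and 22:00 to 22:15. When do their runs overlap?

07:30–08:45 meets no B interval.
10:15–14:30 ∩ B → 10:15–11:15, 11:45–14:15.
15:00–16:15 meets no B interval.
17:45–20:15 ∩ B → 18:00–20:00.

10:15–11:15, 11:45–14:15, 18:00–20:00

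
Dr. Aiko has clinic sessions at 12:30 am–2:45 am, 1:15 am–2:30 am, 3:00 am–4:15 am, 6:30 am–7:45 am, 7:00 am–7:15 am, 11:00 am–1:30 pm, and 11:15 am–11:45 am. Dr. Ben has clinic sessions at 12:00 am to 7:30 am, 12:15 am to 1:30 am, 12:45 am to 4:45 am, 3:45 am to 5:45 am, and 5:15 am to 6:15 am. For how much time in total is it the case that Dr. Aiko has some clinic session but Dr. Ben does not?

2 h 45 min

A, merged: 12:30 am-2:45 am, 3:00 am-4:15 am, 6:30 am-7:45 am, 11:00 am-1:30 pm.
B, merged: 12:00 am-7:30 am.
A \ B = 7:30 am-7:45 am, 11:00 am-1:30 pm.
Total: 15 min + 2 h 30 min = 2 h 45 min.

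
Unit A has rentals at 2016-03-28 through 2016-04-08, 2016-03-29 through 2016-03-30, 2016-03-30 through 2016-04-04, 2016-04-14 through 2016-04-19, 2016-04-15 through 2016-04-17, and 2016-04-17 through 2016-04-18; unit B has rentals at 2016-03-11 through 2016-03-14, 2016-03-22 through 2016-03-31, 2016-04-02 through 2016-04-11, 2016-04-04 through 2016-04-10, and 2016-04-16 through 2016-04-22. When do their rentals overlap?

Merge the first list: 2016-03-28 through 2016-04-08, 2016-04-14 through 2016-04-19.
Merge the second list: 2016-03-11 through 2016-03-14, 2016-03-22 through 2016-03-31, 2016-04-02 through 2016-04-11, 2016-04-16 through 2016-04-22.
2016-03-28 through 2016-04-08 overlaps B on 2016-03-28 through 2016-03-31, 2016-04-02 through 2016-04-08.
2016-04-14 through 2016-04-19 overlaps B on 2016-04-16 through 2016-04-19.

2016-03-28 through 2016-03-31, 2016-04-02 through 2016-04-08, 2016-04-16 through 2016-04-19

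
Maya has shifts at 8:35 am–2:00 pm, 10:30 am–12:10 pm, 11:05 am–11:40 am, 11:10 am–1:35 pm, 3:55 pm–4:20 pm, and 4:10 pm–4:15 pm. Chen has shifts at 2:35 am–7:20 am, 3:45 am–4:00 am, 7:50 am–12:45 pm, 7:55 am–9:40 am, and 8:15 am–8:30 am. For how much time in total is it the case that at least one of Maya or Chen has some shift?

Merge the first list: 8:35 am-2:00 pm, 3:55 pm-4:20 pm.
Merge the second list: 2:35 am-7:20 am, 7:50 am-12:45 pm.
A ∪ B = 2:35 am-7:20 am, 7:50 am-2:00 pm, 3:55 pm-4:20 pm.
Total: 4 h 45 min + 6 h 10 min + 25 min = 11 h 20 min.

11 h 20 min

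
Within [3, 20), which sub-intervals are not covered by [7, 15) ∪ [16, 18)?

After merging, the occupied span is [7, 15), [16, 18).
Uncovered inside [3, 20): [3, 7), [15, 16), [18, 20).

[3, 7) ∪ [15, 16) ∪ [18, 20)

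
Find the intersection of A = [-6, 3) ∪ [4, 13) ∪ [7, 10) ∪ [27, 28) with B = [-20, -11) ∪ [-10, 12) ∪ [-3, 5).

[-6, 3) ∪ [4, 12)

Merge the first list: [-6, 3), [4, 13), [27, 28).
Merge the second list: [-20, -11), [-10, 12).
[-6, 3) overlaps B on [-6, 3).
[4, 13) overlaps B on [4, 12).
[27, 28) falls entirely outside B.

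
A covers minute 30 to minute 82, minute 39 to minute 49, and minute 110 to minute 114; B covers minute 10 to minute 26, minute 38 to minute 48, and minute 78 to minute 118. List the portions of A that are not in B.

Merge the first list: minute 30 to minute 82, minute 110 to minute 114.
minute 30 to minute 82 minus B → minute 30 to minute 38, minute 48 to minute 78.
minute 110 to minute 114: fully covered by B → removed.

minute 30 to minute 38, minute 48 to minute 78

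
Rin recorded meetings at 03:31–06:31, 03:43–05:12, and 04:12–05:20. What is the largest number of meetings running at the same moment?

3

Sweep endpoints in order; track running count of active intervals.
Peak of 3 reached at 04:12.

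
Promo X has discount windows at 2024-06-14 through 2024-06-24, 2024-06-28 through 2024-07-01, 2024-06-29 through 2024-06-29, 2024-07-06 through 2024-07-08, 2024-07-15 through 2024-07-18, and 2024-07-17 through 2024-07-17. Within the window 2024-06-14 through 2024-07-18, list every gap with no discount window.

2024-06-25 through 2024-06-27, 2024-07-02 through 2024-07-05, 2024-07-09 through 2024-07-14

The merged coverage is 2024-06-14 through 2024-06-24, 2024-06-28 through 2024-07-01, 2024-07-06 through 2024-07-08, 2024-07-15 through 2024-07-18.
Uncovered inside 2024-06-14 through 2024-07-18: 2024-06-25 through 2024-06-27, 2024-07-02 through 2024-07-05, 2024-07-09 through 2024-07-14.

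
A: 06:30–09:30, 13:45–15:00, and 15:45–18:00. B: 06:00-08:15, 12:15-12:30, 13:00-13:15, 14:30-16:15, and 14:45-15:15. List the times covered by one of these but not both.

Second set merges to 06:00–08:15, 12:15–12:30, 13:00–13:15, 14:30–16:15.
A but not B: 08:15–09:30, 13:45–14:30, 16:15–18:00.
B but not A: 06:00–06:30, 12:15–12:30, 13:00–13:15, 15:00–15:45.
Combining gives A △ B.

06:00–06:30, 08:15–09:30, 12:15–12:30, 13:00–13:15, 13:45–14:30, 15:00–15:45, 16:15–18:00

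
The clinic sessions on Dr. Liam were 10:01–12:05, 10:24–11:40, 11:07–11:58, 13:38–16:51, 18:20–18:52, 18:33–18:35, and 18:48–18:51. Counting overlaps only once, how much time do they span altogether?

Merged: 10:01–12:05, 13:38–16:51, 18:20–18:52.
Lengths: 2 h 4 min + 3 h 13 min + 32 min = 5 h 49 min.

5 h 49 min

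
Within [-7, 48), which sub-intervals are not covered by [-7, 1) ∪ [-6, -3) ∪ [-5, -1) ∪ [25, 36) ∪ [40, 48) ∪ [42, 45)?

The merged coverage is [-7, 1), [25, 36), [40, 48).
Gaps within [-7, 48): [1, 25), [36, 40).

[1, 25) ∪ [36, 40)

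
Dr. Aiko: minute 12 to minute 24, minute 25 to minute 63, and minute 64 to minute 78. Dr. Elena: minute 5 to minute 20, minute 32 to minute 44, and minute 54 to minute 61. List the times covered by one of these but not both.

minute 5 to minute 12, minute 20 to minute 24, minute 25 to minute 32, minute 44 to minute 54, minute 61 to minute 63, minute 64 to minute 78

A but not B: minute 20 to minute 24, minute 25 to minute 32, minute 44 to minute 54, minute 61 to minute 63, minute 64 to minute 78.
B but not A: minute 5 to minute 12.
Combining gives A △ B.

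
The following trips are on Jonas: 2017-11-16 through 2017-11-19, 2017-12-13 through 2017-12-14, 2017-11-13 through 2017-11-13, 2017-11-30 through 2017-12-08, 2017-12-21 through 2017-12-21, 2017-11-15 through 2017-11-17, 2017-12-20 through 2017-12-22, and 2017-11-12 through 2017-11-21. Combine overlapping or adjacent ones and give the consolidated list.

Sort by start: 2017-11-12 through 2017-11-21, 2017-11-13 through 2017-11-13, 2017-11-15 through 2017-11-17, 2017-11-16 through 2017-11-19, 2017-11-30 through 2017-12-08, 2017-12-13 through 2017-12-14, 2017-12-20 through 2017-12-22, 2017-12-21 through 2017-12-21.
2017-11-13 through 2017-11-13 overlaps/touches 2017-11-12 through 2017-11-21 → extend to 2017-11-12 through 2017-11-21.
2017-11-15 through 2017-11-17 overlaps/touches 2017-11-12 through 2017-11-21 → extend to 2017-11-12 through 2017-11-21.
2017-11-16 through 2017-11-19 overlaps/touches 2017-11-12 through 2017-11-21 → extend to 2017-11-12 through 2017-11-21.
2017-11-30 through 2017-12-08 is disjoint → start new block.
2017-12-13 through 2017-12-14 is disjoint → start new block.
2017-12-20 through 2017-12-22 is disjoint → start new block.
2017-12-21 through 2017-12-21 overlaps/touches 2017-12-20 through 2017-12-22 → extend to 2017-12-20 through 2017-12-22.

2017-11-12 through 2017-11-21, 2017-11-30 through 2017-12-08, 2017-12-13 through 2017-12-14, 2017-12-20 through 2017-12-22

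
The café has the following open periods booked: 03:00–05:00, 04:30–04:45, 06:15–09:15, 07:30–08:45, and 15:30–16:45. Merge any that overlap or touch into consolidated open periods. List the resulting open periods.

03:00-05:00, 06:15-09:15, 15:30-16:45

04:30-04:45 overlaps/touches 03:00-05:00 → extend to 03:00-05:00.
06:15-09:15 is disjoint → start new block.
07:30-08:45 overlaps/touches 06:15-09:15 → extend to 06:15-09:15.
15:30-16:45 is disjoint → start new block.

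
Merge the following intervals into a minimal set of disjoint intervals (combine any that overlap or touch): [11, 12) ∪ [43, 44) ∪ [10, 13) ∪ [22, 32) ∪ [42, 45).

Sort by start: [10, 13), [11, 12), [22, 32), [42, 45), [43, 44).
[11, 12) overlaps/touches [10, 13) → extend to [10, 13).
[22, 32) is disjoint → start new block.
[42, 45) is disjoint → start new block.
[43, 44) overlaps/touches [42, 45) → extend to [42, 45).

[10, 13) ∪ [22, 32) ∪ [42, 45)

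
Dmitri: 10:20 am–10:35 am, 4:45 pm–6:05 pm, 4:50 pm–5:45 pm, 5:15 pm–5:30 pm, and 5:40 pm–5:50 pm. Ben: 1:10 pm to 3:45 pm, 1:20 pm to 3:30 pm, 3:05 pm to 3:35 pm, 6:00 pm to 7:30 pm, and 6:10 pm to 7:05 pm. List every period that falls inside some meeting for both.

6:00 pm–6:05 pm

A, merged: 10:20 am–10:35 am, 4:45 pm–6:05 pm.
B, merged: 1:10 pm–3:45 pm, 6:00 pm–7:30 pm.
10:20 am–10:35 am falls entirely outside B.
4:45 pm–6:05 pm overlaps B on 6:00 pm–6:05 pm.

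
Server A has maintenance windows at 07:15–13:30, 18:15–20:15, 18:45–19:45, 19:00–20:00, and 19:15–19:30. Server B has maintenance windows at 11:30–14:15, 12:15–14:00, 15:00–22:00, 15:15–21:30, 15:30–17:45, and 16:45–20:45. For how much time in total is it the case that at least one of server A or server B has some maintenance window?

14 h

A, merged: 07:15-13:30, 18:15-20:15.
B, merged: 11:30-14:15, 15:00-22:00.
A ∪ B = 07:15-14:15, 15:00-22:00.
Total: 7 h + 7 h = 14 h.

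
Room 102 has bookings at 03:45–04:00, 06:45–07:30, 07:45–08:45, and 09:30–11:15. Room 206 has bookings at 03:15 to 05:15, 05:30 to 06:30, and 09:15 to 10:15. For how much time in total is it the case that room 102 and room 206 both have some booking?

1 h

A ∩ B = 03:45-04:00, 09:30-10:15.
Total: 15 min + 45 min = 1 h.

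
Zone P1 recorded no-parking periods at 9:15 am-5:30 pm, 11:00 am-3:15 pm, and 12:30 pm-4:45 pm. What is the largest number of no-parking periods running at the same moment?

Sweep endpoints in order; track running count of active intervals.
Peak of 3 reached at 12:30 pm.

3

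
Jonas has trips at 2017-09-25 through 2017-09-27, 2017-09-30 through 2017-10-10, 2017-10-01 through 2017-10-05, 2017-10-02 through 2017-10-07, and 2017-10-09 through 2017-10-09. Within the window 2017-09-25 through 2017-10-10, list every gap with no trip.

2017-09-28 through 2017-09-29

After merging, the occupied span is 2017-09-25 through 2017-09-27, 2017-09-30 through 2017-10-10.
Complement within 2017-09-25 through 2017-10-10: 2017-09-28 through 2017-09-29.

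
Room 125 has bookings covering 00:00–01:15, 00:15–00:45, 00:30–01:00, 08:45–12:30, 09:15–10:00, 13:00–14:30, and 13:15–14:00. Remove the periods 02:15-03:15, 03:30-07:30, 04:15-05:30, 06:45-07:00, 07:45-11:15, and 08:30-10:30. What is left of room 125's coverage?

Merge the first list: 00:00–01:15, 08:45–12:30, 13:00–14:30.
Merge the second list: 02:15–03:15, 03:30–07:30, 07:45–11:15.
00:00–01:15: no B overlap → unchanged.
08:45–12:30 minus B → 11:15–12:30.
13:00–14:30: no B overlap → unchanged.

00:00–01:15, 11:15–12:30, 13:00–14:30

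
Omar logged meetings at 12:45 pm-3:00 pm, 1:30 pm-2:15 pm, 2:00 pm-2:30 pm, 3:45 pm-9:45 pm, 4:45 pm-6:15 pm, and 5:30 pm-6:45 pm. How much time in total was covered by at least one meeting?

Merged: 12:45 pm–3:00 pm, 3:45 pm–9:45 pm.
Lengths: 2 h 15 min + 6 h = 8 h 15 min.

8 h 15 min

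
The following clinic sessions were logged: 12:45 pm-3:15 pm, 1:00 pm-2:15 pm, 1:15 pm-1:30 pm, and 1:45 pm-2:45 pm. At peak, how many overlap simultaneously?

Sweep endpoints in order; track running count of active intervals.
Peak of 3 reached at 1:15 pm.

3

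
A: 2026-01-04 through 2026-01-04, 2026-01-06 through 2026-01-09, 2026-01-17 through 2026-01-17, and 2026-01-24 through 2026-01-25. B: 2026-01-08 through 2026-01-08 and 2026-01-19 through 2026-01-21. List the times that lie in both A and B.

2026-01-04 through 2026-01-04 meets no B interval.
2026-01-06 through 2026-01-09 ∩ B → 2026-01-08 through 2026-01-08.
2026-01-17 through 2026-01-17 meets no B interval.
2026-01-24 through 2026-01-25 meets no B interval.

2026-01-08 through 2026-01-08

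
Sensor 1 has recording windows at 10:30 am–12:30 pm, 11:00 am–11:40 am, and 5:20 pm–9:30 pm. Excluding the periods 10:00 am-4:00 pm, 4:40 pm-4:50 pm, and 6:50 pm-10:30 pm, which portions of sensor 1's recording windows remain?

5:20 pm–6:50 pm

Merge the first list: 10:30 am–12:30 pm, 5:20 pm–9:30 pm.
10:30 am–12:30 pm: fully covered by B → removed.
5:20 pm–9:30 pm minus B → 5:20 pm–6:50 pm.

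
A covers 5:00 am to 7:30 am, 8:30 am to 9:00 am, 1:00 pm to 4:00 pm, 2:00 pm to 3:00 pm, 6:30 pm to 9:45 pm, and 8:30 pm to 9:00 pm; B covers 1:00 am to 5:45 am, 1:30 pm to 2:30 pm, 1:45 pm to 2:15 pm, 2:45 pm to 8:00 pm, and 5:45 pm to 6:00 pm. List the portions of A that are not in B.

Merge the first list: 5:00 am–7:30 am, 8:30 am–9:00 am, 1:00 pm–4:00 pm, 6:30 pm–9:45 pm.
Merge the second list: 1:00 am–5:45 am, 1:30 pm–2:30 pm, 2:45 pm–8:00 pm.
5:00 am–7:30 am with B removed leaves 5:45 am–7:30 am.
8:30 am–9:00 am is untouched.
1:00 pm–4:00 pm with B removed leaves 1:00 pm–1:30 pm, 2:30 pm–2:45 pm.
6:30 pm–9:45 pm with B removed leaves 8:00 pm–9:45 pm.

5:45 am–7:30 am, 8:30 am–9:00 am, 1:00 pm–1:30 pm, 2:30 pm–2:45 pm, 8:00 pm–9:45 pm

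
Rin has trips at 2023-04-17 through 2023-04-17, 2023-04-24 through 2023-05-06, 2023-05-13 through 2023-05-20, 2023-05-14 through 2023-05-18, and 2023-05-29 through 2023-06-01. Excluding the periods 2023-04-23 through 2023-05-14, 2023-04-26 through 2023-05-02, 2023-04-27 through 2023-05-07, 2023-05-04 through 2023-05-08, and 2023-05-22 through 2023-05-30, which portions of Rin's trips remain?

2023-04-17 through 2023-04-17, 2023-05-15 through 2023-05-20, 2023-05-31 through 2023-06-01

Merge the first list: 2023-04-17 through 2023-04-17, 2023-04-24 through 2023-05-06, 2023-05-13 through 2023-05-20, 2023-05-29 through 2023-06-01.
Merge the second list: 2023-04-23 through 2023-05-14, 2023-05-22 through 2023-05-30.
2023-04-17 through 2023-04-17: no B overlap → unchanged.
2023-04-24 through 2023-05-06: fully covered by B → removed.
2023-05-13 through 2023-05-20 minus B → 2023-05-15 through 2023-05-20.
2023-05-29 through 2023-06-01 minus B → 2023-05-31 through 2023-06-01.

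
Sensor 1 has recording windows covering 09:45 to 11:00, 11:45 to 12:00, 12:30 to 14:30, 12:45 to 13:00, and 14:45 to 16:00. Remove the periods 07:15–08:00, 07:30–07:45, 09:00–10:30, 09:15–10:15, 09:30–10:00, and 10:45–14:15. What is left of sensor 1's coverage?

A, merged: 09:45–11:00, 11:45–12:00, 12:30–14:30, 14:45–16:00.
B, merged: 07:15–08:00, 09:00–10:30, 10:45–14:15.
09:45–11:00 with B removed leaves 10:30–10:45.
11:45–12:00 lies entirely inside B → drops out.
12:30–14:30 with B removed leaves 14:15–14:30.
14:45–16:00 is untouched.

10:30–10:45, 14:15–14:30, 14:45–16:00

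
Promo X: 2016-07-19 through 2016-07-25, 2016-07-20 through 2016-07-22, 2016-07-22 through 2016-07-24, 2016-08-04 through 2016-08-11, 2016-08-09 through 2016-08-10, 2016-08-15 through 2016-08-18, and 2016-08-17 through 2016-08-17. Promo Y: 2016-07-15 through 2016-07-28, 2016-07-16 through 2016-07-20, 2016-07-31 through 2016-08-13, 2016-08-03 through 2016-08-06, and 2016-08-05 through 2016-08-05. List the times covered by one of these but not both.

2016-07-15 through 2016-07-18, 2016-07-26 through 2016-07-28, 2016-07-31 through 2016-08-03, 2016-08-12 through 2016-08-13, 2016-08-15 through 2016-08-18

First set merges to 2016-07-19 through 2016-07-25, 2016-08-04 through 2016-08-11, 2016-08-15 through 2016-08-18.
Second set merges to 2016-07-15 through 2016-07-28, 2016-07-31 through 2016-08-13.
A but not B: 2016-08-15 through 2016-08-18.
B but not A: 2016-07-15 through 2016-07-18, 2016-07-26 through 2016-07-28, 2016-07-31 through 2016-08-03, 2016-08-12 through 2016-08-13.
Combining gives A △ B.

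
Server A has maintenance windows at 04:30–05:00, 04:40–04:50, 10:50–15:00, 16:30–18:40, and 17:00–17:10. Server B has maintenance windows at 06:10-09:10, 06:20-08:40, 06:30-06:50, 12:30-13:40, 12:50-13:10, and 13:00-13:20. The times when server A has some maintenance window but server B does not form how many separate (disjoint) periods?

4

First set merges to 04:30–05:00, 10:50–15:00, 16:30–18:40.
Second set merges to 06:10–09:10, 12:30–13:40.
A \ B = 04:30–05:00, 10:50–12:30, 13:40–15:00, 16:30–18:40.
That is 4 disjoint pieces.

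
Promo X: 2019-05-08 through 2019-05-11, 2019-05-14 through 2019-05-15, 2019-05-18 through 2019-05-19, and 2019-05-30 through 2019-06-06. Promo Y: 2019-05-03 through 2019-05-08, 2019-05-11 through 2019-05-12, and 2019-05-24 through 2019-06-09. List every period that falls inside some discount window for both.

2019-05-08 through 2019-05-11 ∩ B → 2019-05-08 through 2019-05-08, 2019-05-11 through 2019-05-11.
2019-05-14 through 2019-05-15 meets no B interval.
2019-05-18 through 2019-05-19 meets no B interval.
2019-05-30 through 2019-06-06 ∩ B → 2019-05-30 through 2019-06-06.

2019-05-08 through 2019-05-08, 2019-05-11 through 2019-05-11, 2019-05-30 through 2019-06-06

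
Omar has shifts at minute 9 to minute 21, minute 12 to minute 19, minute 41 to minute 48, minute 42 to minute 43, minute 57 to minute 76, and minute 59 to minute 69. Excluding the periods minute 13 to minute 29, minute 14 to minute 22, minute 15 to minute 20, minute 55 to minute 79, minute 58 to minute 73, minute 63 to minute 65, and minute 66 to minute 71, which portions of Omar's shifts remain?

Merge the first list: minute 9 to minute 21, minute 41 to minute 48, minute 57 to minute 76.
Merge the second list: minute 13 to minute 29, minute 55 to minute 79.
minute 9 to minute 21 \ B = minute 9 to minute 13.
minute 41 to minute 48: nothing removed.
minute 57 to minute 76: entirely removed.

minute 9 to minute 13, minute 41 to minute 48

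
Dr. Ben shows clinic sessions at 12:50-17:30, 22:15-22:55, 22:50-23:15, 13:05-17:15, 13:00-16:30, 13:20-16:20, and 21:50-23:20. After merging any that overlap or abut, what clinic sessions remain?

12:50-17:30, 21:50-23:20

Sort by start: 12:50-17:30, 13:00-16:30, 13:05-17:15, 13:20-16:20, 21:50-23:20, 22:15-22:55, 22:50-23:15.
13:00-16:30 overlaps/touches 12:50-17:30 → extend to 12:50-17:30.
13:05-17:15 overlaps/touches 12:50-17:30 → extend to 12:50-17:30.
13:20-16:20 overlaps/touches 12:50-17:30 → extend to 12:50-17:30.
21:50-23:20 is disjoint → start new block.
22:15-22:55 overlaps/touches 21:50-23:20 → extend to 21:50-23:20.
22:50-23:15 overlaps/touches 21:50-23:20 → extend to 21:50-23:20.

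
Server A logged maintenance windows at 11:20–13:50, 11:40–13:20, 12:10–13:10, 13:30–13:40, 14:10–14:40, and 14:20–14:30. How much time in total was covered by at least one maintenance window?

Merged: 11:20–13:50, 14:10–14:40.
Lengths: 2 h 30 min + 30 min = 3 h.

3 h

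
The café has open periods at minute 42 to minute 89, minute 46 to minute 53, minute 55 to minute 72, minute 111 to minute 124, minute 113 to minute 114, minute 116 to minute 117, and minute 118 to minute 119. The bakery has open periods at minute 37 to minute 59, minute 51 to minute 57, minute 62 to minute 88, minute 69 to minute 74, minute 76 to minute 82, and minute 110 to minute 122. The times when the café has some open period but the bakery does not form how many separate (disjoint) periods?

3

First set merges to minute 42 to minute 89, minute 111 to minute 124.
Second set merges to minute 37 to minute 59, minute 62 to minute 88, minute 110 to minute 122.
A \ B = minute 59 to minute 62, minute 88 to minute 89, minute 122 to minute 124.
That is 3 disjoint pieces.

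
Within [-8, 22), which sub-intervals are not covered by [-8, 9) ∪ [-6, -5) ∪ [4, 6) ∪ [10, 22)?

[9, 10)

The merged coverage is [-8, 9), [10, 22).
Gaps within [-8, 22): [9, 10).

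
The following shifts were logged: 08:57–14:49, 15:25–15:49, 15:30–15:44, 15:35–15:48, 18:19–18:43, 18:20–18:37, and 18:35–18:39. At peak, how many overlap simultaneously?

3

Walk the sorted start/end points keeping a running depth.
The depth first hits 3 at 15:35.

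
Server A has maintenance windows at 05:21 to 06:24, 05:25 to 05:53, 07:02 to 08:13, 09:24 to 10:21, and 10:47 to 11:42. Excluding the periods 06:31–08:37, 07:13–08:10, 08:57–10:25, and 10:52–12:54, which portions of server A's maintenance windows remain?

A, merged: 05:21–06:24, 07:02–08:13, 09:24–10:21, 10:47–11:42.
B, merged: 06:31–08:37, 08:57–10:25, 10:52–12:54.
05:21–06:24: no B overlap → unchanged.
07:02–08:13: fully covered by B → removed.
09:24–10:21: fully covered by B → removed.
10:47–11:42 minus B → 10:47–10:52.

05:21–06:24, 10:47–10:52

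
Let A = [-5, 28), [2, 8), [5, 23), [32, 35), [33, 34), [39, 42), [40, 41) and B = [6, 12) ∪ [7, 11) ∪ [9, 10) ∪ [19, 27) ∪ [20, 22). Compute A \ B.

[-5, 6) ∪ [12, 19) ∪ [27, 28) ∪ [32, 35) ∪ [39, 42)

Merge the first list: [-5, 28), [32, 35), [39, 42).
Merge the second list: [6, 12), [19, 27).
[-5, 28) minus B → [-5, 6), [12, 19), [27, 28).
[32, 35): no B overlap → unchanged.
[39, 42): no B overlap → unchanged.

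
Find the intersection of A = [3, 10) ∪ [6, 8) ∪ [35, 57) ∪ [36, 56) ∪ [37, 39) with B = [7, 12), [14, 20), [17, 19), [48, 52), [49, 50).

[7, 10) ∪ [48, 52)

A, merged: [3, 10), [35, 57).
B, merged: [7, 12), [14, 20), [48, 52).
[3, 10) overlaps B on [7, 10).
[35, 57) overlaps B on [48, 52).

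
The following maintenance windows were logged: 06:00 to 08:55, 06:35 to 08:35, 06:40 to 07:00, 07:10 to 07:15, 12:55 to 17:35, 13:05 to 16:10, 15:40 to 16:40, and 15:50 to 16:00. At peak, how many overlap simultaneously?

Walk the sorted start/end points keeping a running depth.
The depth first hits 4 at 15:50.

4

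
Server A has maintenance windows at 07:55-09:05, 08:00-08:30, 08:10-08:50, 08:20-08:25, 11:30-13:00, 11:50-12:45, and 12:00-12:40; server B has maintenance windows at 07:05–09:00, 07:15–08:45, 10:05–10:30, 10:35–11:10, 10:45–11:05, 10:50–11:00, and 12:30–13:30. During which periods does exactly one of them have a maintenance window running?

Merge the first list: 07:55–09:05, 11:30–13:00.
Merge the second list: 07:05–09:00, 10:05–10:30, 10:35–11:10, 12:30–13:30.
Only in the first: 09:00–09:05, 11:30–12:30.
Only in the second: 07:05–07:55, 10:05–10:30, 10:35–11:10, 13:00–13:30.
Together these are the periods covered by exactly one.

07:05–07:55, 09:00–09:05, 10:05–10:30, 10:35–11:10, 11:30–12:30, 13:00–13:30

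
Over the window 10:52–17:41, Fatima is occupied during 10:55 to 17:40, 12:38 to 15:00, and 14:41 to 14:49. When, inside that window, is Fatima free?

10:52–10:55, 17:40–17:41

After merging, the occupied span is 10:55–17:40.
Uncovered inside 10:52–17:41: 10:52–10:55, 17:40–17:41.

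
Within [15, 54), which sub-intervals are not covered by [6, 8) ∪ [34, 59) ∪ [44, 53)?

After merging, the occupied span is [6, 8), [34, 59).
Gaps within [15, 54): [15, 34).

[15, 34)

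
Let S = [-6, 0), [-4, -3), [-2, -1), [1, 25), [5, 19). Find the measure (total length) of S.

30

Merged: [-6, 0), [1, 25).
Lengths: 6 + 24 = 30.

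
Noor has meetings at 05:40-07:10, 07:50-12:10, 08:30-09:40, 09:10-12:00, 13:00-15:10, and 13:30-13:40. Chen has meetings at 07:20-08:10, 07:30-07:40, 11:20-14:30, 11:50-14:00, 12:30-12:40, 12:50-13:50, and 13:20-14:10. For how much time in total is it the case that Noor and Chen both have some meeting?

2 h 40 min

A, merged: 05:40–07:10, 07:50–12:10, 13:00–15:10.
B, merged: 07:20–08:10, 11:20–14:30.
A ∩ B = 07:50–08:10, 11:20–12:10, 13:00–14:30.
Total: 20 min + 50 min + 1 h 30 min = 2 h 40 min.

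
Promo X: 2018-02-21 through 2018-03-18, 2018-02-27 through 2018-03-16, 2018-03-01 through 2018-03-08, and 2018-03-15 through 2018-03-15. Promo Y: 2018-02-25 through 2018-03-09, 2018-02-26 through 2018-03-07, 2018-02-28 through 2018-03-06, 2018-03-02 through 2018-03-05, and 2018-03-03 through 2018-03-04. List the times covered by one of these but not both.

2018-02-21 through 2018-02-24, 2018-03-10 through 2018-03-18

A, merged: 2018-02-21 through 2018-03-18.
B, merged: 2018-02-25 through 2018-03-09.
A \ B = 2018-02-21 through 2018-02-24, 2018-03-10 through 2018-03-18.
B \ A = none.
Union of the two gives the symmetric difference.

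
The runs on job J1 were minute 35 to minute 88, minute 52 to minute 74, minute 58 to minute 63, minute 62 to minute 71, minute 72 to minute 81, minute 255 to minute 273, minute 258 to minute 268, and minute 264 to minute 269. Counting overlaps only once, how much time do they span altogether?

71 minutes

Merged: minute 35 to minute 88, minute 255 to minute 273.
Lengths: 53 minutes + 18 minutes = 71 minutes.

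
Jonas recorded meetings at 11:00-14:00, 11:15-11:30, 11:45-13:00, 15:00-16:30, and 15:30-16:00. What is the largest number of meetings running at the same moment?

At 11:15, 2 of the intervals are simultaneously active.
No point has more.

2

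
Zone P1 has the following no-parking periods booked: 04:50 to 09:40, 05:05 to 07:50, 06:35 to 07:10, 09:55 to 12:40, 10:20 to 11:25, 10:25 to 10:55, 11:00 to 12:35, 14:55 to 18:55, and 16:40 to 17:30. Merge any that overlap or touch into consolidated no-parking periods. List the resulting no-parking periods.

04:50–09:40, 09:55–12:40, 14:55–18:55

05:05–07:50 overlaps/touches 04:50–09:40 → extend to 04:50–09:40.
06:35–07:10 overlaps/touches 04:50–09:40 → extend to 04:50–09:40.
09:55–12:40 is disjoint → start new block.
10:20–11:25 overlaps/touches 09:55–12:40 → extend to 09:55–12:40.
10:25–10:55 overlaps/touches 09:55–12:40 → extend to 09:55–12:40.
11:00–12:35 overlaps/touches 09:55–12:40 → extend to 09:55–12:40.
14:55–18:55 is disjoint → start new block.
16:40–17:30 overlaps/touches 14:55–18:55 → extend to 14:55–18:55.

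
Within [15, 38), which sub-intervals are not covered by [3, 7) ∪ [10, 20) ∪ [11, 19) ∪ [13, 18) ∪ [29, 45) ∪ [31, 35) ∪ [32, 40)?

[20, 29)

After merging, the occupied span is [3, 7), [10, 20), [29, 45).
Gaps within [15, 38): [20, 29).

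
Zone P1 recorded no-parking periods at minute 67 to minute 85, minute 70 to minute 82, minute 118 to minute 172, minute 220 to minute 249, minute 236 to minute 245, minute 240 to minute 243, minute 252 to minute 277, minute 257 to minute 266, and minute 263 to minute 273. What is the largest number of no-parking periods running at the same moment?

Walk the sorted start/end points keeping a running depth.
The depth first hits 3 at minute 240.

3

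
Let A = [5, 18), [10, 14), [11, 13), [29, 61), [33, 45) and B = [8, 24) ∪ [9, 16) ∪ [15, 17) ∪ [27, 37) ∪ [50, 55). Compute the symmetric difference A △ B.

[5, 8) ∪ [18, 24) ∪ [27, 29) ∪ [37, 50) ∪ [55, 61)

A, merged: [5, 18), [29, 61).
B, merged: [8, 24), [27, 37), [50, 55).
Only in the first: [5, 8), [37, 50), [55, 61).
Only in the second: [18, 24), [27, 29).
Together these are the periods covered by exactly one.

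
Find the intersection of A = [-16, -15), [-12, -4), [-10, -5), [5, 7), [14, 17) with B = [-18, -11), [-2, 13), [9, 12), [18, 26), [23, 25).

[-16, -15) ∪ [-12, -11) ∪ [5, 7)

First set merges to [-16, -15), [-12, -4), [5, 7), [14, 17).
Second set merges to [-18, -11), [-2, 13), [18, 26).
[-16, -15) ∩ B → [-16, -15).
[-12, -4) ∩ B → [-12, -11).
[5, 7) ∩ B → [5, 7).
[14, 17) meets no B interval.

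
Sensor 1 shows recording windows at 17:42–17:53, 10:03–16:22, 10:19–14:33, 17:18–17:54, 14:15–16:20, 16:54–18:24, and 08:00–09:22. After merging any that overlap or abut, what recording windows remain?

Sort by start: 08:00–09:22, 10:03–16:22, 10:19–14:33, 14:15–16:20, 16:54–18:24, 17:18–17:54, 17:42–17:53.
10:03–16:22 is disjoint → start new block.
10:19–14:33 overlaps/touches 10:03–16:22 → extend to 10:03–16:22.
14:15–16:20 overlaps/touches 10:03–16:22 → extend to 10:03–16:22.
16:54–18:24 is disjoint → start new block.
17:18–17:54 overlaps/touches 16:54–18:24 → extend to 16:54–18:24.
17:42–17:53 overlaps/touches 16:54–18:24 → extend to 16:54–18:24.

08:00–09:22, 10:03–16:22, 16:54–18:24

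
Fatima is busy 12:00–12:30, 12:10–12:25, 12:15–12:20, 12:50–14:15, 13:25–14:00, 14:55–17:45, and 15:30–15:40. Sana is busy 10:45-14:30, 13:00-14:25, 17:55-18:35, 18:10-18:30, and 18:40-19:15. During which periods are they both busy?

12:00-12:30, 12:50-14:15

A, merged: 12:00-12:30, 12:50-14:15, 14:55-17:45.
B, merged: 10:45-14:30, 17:55-18:35, 18:40-19:15.
12:00-12:30 meets the second set on 12:00-12:30.
12:50-14:15 meets the second set on 12:50-14:15.
14:55-17:45: no overlap with the second set.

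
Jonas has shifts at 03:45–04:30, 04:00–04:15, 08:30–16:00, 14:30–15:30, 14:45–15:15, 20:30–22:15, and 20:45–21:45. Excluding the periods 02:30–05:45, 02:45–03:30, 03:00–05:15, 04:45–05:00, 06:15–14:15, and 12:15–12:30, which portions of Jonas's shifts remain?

14:15–16:00, 20:30–22:15

First set merges to 03:45–04:30, 08:30–16:00, 20:30–22:15.
Second set merges to 02:30–05:45, 06:15–14:15.
03:45–04:30 lies entirely inside B → drops out.
08:30–16:00 with B removed leaves 14:15–16:00.
20:30–22:15 is untouched.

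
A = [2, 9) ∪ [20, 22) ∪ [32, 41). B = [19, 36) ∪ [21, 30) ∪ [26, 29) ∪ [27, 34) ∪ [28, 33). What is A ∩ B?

[20, 22) ∪ [32, 36)

B, merged: [19, 36).
[2, 9) meets no B interval.
[20, 22) ∩ B → [20, 22).
[32, 41) ∩ B → [32, 36).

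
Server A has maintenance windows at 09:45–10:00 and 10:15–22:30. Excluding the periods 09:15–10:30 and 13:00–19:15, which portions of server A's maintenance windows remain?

09:45–10:00: fully covered by B → removed.
10:15–22:30 minus B → 10:30–13:00, 19:15–22:30.

10:30–13:00, 19:15–22:30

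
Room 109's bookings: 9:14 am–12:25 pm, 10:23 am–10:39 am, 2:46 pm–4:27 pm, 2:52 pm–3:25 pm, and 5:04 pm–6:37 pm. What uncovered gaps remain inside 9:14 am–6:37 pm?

12:25 pm-2:46 pm, 4:27 pm-5:04 pm

After merging, the occupied span is 9:14 am-12:25 pm, 2:46 pm-4:27 pm, 5:04 pm-6:37 pm.
Uncovered inside 9:14 am-6:37 pm: 12:25 pm-2:46 pm, 4:27 pm-5:04 pm.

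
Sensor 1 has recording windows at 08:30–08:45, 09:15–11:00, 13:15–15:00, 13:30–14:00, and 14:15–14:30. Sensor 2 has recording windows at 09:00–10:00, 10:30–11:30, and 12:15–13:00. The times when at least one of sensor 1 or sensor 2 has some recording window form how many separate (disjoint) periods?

4

First set merges to 08:30-08:45, 09:15-11:00, 13:15-15:00.
A ∪ B = 08:30-08:45, 09:00-11:30, 12:15-13:00, 13:15-15:00.
That is 4 disjoint pieces.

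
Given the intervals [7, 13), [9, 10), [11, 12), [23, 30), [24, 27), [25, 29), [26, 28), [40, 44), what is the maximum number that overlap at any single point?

At 26, 4 of the intervals are simultaneously active.
No point has more.

4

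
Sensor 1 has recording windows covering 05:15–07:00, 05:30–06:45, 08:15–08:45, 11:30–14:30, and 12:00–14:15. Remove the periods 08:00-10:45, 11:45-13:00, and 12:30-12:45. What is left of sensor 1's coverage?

05:15–07:00, 11:30–11:45, 13:00–14:30

First set merges to 05:15–07:00, 08:15–08:45, 11:30–14:30.
Second set merges to 08:00–10:45, 11:45–13:00.
05:15–07:00: nothing removed.
08:15–08:45: entirely removed.
11:30–14:30 \ B = 11:30–11:45, 13:00–14:30.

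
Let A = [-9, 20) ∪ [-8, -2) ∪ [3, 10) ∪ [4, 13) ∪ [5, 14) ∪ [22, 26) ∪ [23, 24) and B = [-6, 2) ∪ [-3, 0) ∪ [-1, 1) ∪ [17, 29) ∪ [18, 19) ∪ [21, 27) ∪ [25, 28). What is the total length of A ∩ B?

A, merged: [-9, 20), [22, 26).
B, merged: [-6, 2), [17, 29).
A ∩ B = [-6, 2), [17, 20), [22, 26).
Total: 8 + 3 + 4 = 15.

15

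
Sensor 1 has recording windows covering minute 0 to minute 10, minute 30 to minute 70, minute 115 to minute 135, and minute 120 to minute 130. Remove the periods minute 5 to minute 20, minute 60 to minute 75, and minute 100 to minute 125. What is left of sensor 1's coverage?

minute 0 to minute 5, minute 30 to minute 60, minute 125 to minute 135

A, merged: minute 0 to minute 10, minute 30 to minute 70, minute 115 to minute 135.
minute 0 to minute 10 with B removed leaves minute 0 to minute 5.
minute 30 to minute 70 with B removed leaves minute 30 to minute 60.
minute 115 to minute 135 with B removed leaves minute 125 to minute 135.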